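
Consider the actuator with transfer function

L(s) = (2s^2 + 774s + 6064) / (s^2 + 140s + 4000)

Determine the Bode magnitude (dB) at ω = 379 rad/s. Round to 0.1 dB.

Substitute s = j379:
Numerator: 2(j379)^2 + 774(j379) + 6064 = -281218 + j293346
Denominator: (j379)^2 + 140(j379) + 4000 = -139641 + j53060
|N| = √(281218² + 293346²) ≈ 4.0637e+05, ∠N ≈ 133.79°
|D| = √(139641² + 53060²) ≈ 1.4938e+05, ∠D ≈ 159.19°
|L| = 4.0637e+05 / 1.4938e+05 ≈ 2.7204
Gain = 20 log₁₀(2.7204) ≈ 8.69 dB

8.7 dB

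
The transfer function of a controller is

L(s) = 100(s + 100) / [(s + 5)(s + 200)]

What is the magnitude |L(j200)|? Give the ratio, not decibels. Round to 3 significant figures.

At s = jω = j200:
zero (s+100): 100 + j200 → |·| = √(100²+200²) = √50000 ≈ 223.61, ∠ = arctan(200/100) ≈ 63.43°
pole (s+5): 5 + j200 → |·| = √(5²+200²) = √40025 ≈ 200.06, ∠ = arctan(200/5) ≈ 88.57°
pole (s+200): 200 + j200 → |·| = √(200²+200²) = √80000 ≈ 282.84, ∠ = arctan(200/200) ≈ 45.00°
|L| = 100 · 223.61 / 56585 ≈ 0.39518

0.395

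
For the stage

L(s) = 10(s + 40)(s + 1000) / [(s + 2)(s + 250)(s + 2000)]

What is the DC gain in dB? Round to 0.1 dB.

-8.0 dB

L(0) = 10·40·1000 / (2·250·2000) = 0.4
20 log₁₀(0.4) ≈ -7.96 dB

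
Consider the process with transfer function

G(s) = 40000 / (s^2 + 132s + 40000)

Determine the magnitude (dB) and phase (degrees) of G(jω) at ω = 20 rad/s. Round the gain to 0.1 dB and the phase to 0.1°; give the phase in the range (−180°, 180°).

0.1 dB, -3.8°

At s = jω = j20:
quadratic: (j20)² + 132·j20 + 40000 = 39600 + j2640 → |·| ≈ 39688, ∠ ≈ 3.81°
|G| = 40000 / 39688 ≈ 1.0079
Gain = 20 log₁₀(1.0079) ≈ 0.07 dB
∠G = 0.00° − 3.81° = -3.81°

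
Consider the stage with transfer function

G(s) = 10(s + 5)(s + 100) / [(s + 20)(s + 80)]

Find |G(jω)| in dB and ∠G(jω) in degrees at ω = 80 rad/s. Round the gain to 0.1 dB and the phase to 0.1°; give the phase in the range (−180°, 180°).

At s = jω = j80:
zero (s+5): 5 + j80 → |·| = √(5²+80²) = √6425 ≈ 80.156, ∠ = arctan(80/5) ≈ 86.42°
zero (s+100): 100 + j80 → |·| = √(100²+80²) = √16400 ≈ 128.06, ∠ = arctan(80/100) ≈ 38.66°
pole (s+20): 20 + j80 → |·| = √(20²+80²) = √6800 ≈ 82.462, ∠ = arctan(80/20) ≈ 75.96°
pole (s+80): 80 + j80 → |·| = √(80²+80²) = √12800 ≈ 113.14, ∠ = arctan(80/80) ≈ 45.00°
|G| = 10 · 10265 / 9329.8 ≈ 11.002
Gain = 20 log₁₀(11.002) ≈ 20.83 dB
∠G = 125.08° − 120.96° = 4.12°

20.8 dB, 4.1°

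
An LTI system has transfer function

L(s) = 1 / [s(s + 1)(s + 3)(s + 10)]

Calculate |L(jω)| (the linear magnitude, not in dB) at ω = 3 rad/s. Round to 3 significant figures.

At s = jω = j3:
pole (s+1): 1 + j3 → |·| = √(1²+3²) = √10 ≈ 3.1623, ∠ = arctan(3/1) ≈ 71.57°
pole (s+3): 3 + j3 → |·| = √(3²+3²) = √18 ≈ 4.2426, ∠ = arctan(3/3) ≈ 45.00°
pole (s+10): 10 + j3 → |·| = √(10²+3²) = √109 ≈ 10.44, ∠ = arctan(3/10) ≈ 16.70°
pole at origin: |s| = 3, ∠ = 90.00° (in denominator)
|L| = 1 / 420.2 ≈ 0.0023798

0.00238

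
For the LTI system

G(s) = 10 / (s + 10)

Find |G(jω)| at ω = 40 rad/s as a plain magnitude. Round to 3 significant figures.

0.243

Substitute s = j40:
Numerator: 10 = 10 + j0
Denominator: (j40) + 10 = 10 + j40
|N| = √(10² + 0²) ≈ 10, ∠N ≈ 0.00°
|D| = √(10² + 40²) ≈ 41.231, ∠D ≈ 75.96°
|G| = 10 / 41.231 ≈ 0.24254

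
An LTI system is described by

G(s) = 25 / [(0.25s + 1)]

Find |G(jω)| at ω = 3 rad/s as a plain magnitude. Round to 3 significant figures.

20.0

At ω = 3 rad/s:
pole (1 + j3·0.25) = 1 + j0.75 → |·| ≈ 1.25, ∠ ≈ 36.87°
|G| = 25 · 1 / (1.25) ≈ 20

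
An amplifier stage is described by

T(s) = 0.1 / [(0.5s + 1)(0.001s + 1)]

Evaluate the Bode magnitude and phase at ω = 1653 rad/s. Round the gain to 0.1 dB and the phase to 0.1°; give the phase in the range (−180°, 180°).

At ω = 1653 rad/s:
pole (1 + j1653·0.5) = 1 + j826.5 → |·| ≈ 826.5, ∠ ≈ 89.93°
pole (1 + j1653·0.001) = 1 + j1.653 → |·| ≈ 1.9319, ∠ ≈ 58.83°
|T| = 0.1 · 1 / (826.5 · 1.9319) ≈ 6.2629e-05
Gain = 20 log₁₀(6.2629e-05) ≈ -84.06 dB
∠T = (0°) − (89.93° + 58.83°) = -148.76°

-84.1 dB, -148.8°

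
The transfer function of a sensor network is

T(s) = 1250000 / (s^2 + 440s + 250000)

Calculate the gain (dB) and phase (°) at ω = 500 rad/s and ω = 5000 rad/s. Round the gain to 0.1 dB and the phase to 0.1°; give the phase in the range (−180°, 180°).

At s = jω = j500:
quadratic: (j500)² + 440·j500 + 250000 = 0 + j220000 → |·| ≈ 2.2e+05, ∠ ≈ 90.00°
|T| = 1250000 / 2.2e+05 ≈ 5.6818
Gain = 20 log₁₀(5.6818) ≈ 15.09 dB
∠T = 0.00° − 90.00° = -90.00°

At s = jω = j5000:
quadratic: (j5000)² + 440·j5000 + 250000 = -24750000 + j2200000 → |·| ≈ 2.4848e+07, ∠ ≈ 174.92°
|T| = 1250000 / 2.4848e+07 ≈ 0.050306
Gain = 20 log₁₀(0.050306) ≈ -25.97 dB
∠T = 0.00° − 174.92° = -174.92°

ω = 500: 15.1 dB, -90.0°; ω = 5000: -26.0 dB, -174.9°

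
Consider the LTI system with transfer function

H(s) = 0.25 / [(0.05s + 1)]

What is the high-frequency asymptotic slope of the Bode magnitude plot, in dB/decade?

-20 dB/decade

Each pole contributes −20 dB/decade at high frequency; each zero contributes +20 dB/decade.
Net: 0 zero(s) − 1 pole(s) → -20 dB/decade.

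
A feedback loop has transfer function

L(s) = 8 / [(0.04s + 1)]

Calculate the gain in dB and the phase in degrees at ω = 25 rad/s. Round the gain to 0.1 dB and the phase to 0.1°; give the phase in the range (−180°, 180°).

At ω = 25 rad/s:
pole (1 + j25·0.04) = 1 + j1 → |·| ≈ 1.4142, ∠ ≈ 45.00°
|L| = 8 · 1 / (1.4142) ≈ 5.6569
Gain = 20 log₁₀(5.6569) ≈ 15.05 dB
∠L = (0°) − (45.00°) = -45.00°

15.1 dB, -45.0°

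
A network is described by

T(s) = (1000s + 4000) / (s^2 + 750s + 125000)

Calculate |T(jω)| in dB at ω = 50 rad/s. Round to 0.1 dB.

Substitute s = j50:
Numerator: 1000(j50) + 4000 = 4000 + j50000
Denominator: (j50)^2 + 750(j50) + 125000 = 122500 + j37500
|N| = √(4000² + 50000²) ≈ 50160, ∠N ≈ 85.43°
|D| = √(122500² + 37500²) ≈ 1.2811e+05, ∠D ≈ 17.02°
|T| = 50160 / 1.2811e+05 ≈ 0.39154
Gain = 20 log₁₀(0.39154) ≈ -8.14 dB

-8.1 dB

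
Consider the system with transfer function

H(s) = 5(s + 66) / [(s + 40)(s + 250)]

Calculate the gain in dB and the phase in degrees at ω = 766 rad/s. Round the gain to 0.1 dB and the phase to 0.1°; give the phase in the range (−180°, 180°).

-44.1 dB, -73.9°

At s = jω = j766:
zero (s+66): 66 + j766 → |·| = √(66²+766²) = √591112 ≈ 768.84, ∠ = arctan(766/66) ≈ 85.08°
pole (s+40): 40 + j766 → |·| = √(40²+766²) = √588356 ≈ 767.04, ∠ = arctan(766/40) ≈ 87.01°
pole (s+250): 250 + j766 → |·| = √(250²+766²) = √649256 ≈ 805.76, ∠ = arctan(766/250) ≈ 71.92°
|H| = 5 · 768.84 / 6.1805e+05 ≈ 0.0062199
Gain = 20 log₁₀(0.0062199) ≈ -44.12 dB
∠H = 85.08° − 158.93° = -73.85°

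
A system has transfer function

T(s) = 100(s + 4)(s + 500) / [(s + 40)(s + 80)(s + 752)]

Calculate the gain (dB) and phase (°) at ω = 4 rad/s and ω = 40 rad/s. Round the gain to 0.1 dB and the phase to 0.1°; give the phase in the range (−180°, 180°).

ω = 4: -18.7 dB, 36.6°; ω = 40: -5.5 dB, 14.3°

At s = jω = j4:
zero (s+4): 4 + j4 → |·| = √(4²+4²) = √32 ≈ 5.6569, ∠ = arctan(4/4) ≈ 45.00°
zero (s+500): 500 + j4 → |·| = √(500²+4²) = √250016 ≈ 500.02, ∠ = arctan(4/500) ≈ 0.46°
pole (s+40): 40 + j4 → |·| = √(40²+4²) = √1616 ≈ 40.2, ∠ = arctan(4/40) ≈ 5.71°
pole (s+80): 80 + j4 → |·| = √(80²+4²) = √6416 ≈ 80.1, ∠ = arctan(4/80) ≈ 2.86°
pole (s+752): 752 + j4 → |·| = √(752²+4²) = √565520 ≈ 752.01, ∠ = arctan(4/752) ≈ 0.30°
|T| = 100 · 2828.6 / 2.4215e+06 ≈ 0.11681
Gain = 20 log₁₀(0.11681) ≈ -18.65 dB
∠T = 45.46° − 8.87° = 36.59°

At s = jω = j40:
zero (s+4): 4 + j40 → |·| = √(4²+40²) = √1616 ≈ 40.2, ∠ = arctan(40/4) ≈ 84.29°
zero (s+500): 500 + j40 → |·| = √(500²+40²) = √251600 ≈ 501.6, ∠ = arctan(40/500) ≈ 4.57°
pole (s+40): 40 + j40 → |·| = √(40²+40²) = √3200 ≈ 56.569, ∠ = arctan(40/40) ≈ 45.00°
pole (s+80): 80 + j40 → |·| = √(80²+40²) = √8000 ≈ 89.443, ∠ = arctan(40/80) ≈ 26.57°
pole (s+752): 752 + j40 → |·| = √(752²+40²) = √567104 ≈ 753.06, ∠ = arctan(40/752) ≈ 3.04°
|T| = 100 · 20164 / 3.8103e+06 ≈ 0.5292
Gain = 20 log₁₀(0.5292) ≈ -5.53 dB
∠T = 88.86° − 74.61° = 14.25°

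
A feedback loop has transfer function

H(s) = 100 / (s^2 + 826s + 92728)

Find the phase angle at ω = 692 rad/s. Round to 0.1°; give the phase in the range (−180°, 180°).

-124.0°

Substitute s = j692:
Numerator: 100 = 100 + j0
Denominator: (j692)^2 + 826(j692) + 92728 = -386136 + j571592
|N| = √(100² + 0²) ≈ 100, ∠N ≈ 0.00°
|D| = √(386136² + 571592²) ≈ 6.898e+05, ∠D ≈ 124.04°
∠H = 0.00° − 124.04° = -124.04°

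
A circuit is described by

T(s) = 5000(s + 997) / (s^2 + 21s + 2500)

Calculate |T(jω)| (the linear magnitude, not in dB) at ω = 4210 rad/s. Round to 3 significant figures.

At s = jω = j4210:
zero (s+997): 997 + j4210 → |·| = √(997²+4210²) = √18718109 ≈ 4326.4, ∠ = arctan(4210/997) ≈ 76.68°
quadratic: (j4210)² + 21·j4210 + 2500 = -17721600 + j88410 → |·| ≈ 1.7722e+07, ∠ ≈ 179.71°
|T| = 5000 · 4326.4 / 1.7722e+07 ≈ 1.2206

1.22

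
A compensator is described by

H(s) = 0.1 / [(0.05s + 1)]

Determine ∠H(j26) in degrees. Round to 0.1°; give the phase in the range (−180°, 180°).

At ω = 26 rad/s:
pole (1 + j26·0.05) = 1 + j1.3 → |·| ≈ 1.6401, ∠ ≈ 52.43°
∠H = (0°) − (52.43°) = -52.43°

-52.4°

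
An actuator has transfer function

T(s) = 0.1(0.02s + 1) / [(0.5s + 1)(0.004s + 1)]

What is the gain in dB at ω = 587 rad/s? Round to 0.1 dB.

-56.1 dB

At ω = 587 rad/s:
zero (1 + j587·0.02) = 1 + j11.74 → |·| ≈ 11.783, ∠ ≈ 85.13°
pole (1 + j587·0.5) = 1 + j293.5 → |·| ≈ 293.5, ∠ ≈ 89.80°
pole (1 + j587·0.004) = 1 + j2.348 → |·| ≈ 2.5521, ∠ ≈ 66.93°
|T| = 0.1 · 11.783 / (293.5 · 2.5521) ≈ 0.0015731
Gain = 20 log₁₀(0.0015731) ≈ -56.06 dB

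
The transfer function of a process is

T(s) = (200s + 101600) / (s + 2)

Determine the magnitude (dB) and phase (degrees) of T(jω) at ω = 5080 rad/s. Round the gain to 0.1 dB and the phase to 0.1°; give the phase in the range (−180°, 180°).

46.1 dB, -5.7°

Substitute s = j5080:
Numerator: 200(j5080) + 101600 = 101600 + j1016000
Denominator: (j5080) + 2 = 2 + j5080
|N| = √(101600² + 1016000²) ≈ 1.0211e+06, ∠N ≈ 84.29°
|D| = √(2² + 5080²) ≈ 5080, ∠D ≈ 89.98°
|T| = 1.0211e+06 / 5080 ≈ 201
Gain = 20 log₁₀(201) ≈ 46.06 dB
∠T = 84.29° − 89.98° = -5.69°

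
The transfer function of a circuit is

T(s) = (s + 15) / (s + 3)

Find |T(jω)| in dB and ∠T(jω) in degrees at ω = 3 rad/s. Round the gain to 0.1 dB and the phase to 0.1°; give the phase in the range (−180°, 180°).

At s = jω = j3:
zero (s+15): 15 + j3 → |·| = √(15²+3²) = √234 ≈ 15.297, ∠ = arctan(3/15) ≈ 11.31°
pole (s+3): 3 + j3 → |·| = √(3²+3²) = √18 ≈ 4.2426, ∠ = arctan(3/3) ≈ 45.00°
|T| = 1 · 15.297 / 4.2426 ≈ 3.6056
Gain = 20 log₁₀(3.6056) ≈ 11.14 dB
∠T = 11.31° − 45.00° = -33.69°

11.1 dB, -33.7°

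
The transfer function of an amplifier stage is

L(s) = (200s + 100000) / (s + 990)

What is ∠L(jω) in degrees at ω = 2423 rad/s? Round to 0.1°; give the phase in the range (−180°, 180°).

Substitute s = j2423:
Numerator: 200(j2423) + 100000 = 100000 + j484600
Denominator: (j2423) + 990 = 990 + j2423
|N| = √(100000² + 484600²) ≈ 4.9481e+05, ∠N ≈ 78.34°
|D| = √(990² + 2423²) ≈ 2617.4, ∠D ≈ 67.78°
∠L = 78.34° − 67.78° = 10.56°

10.6°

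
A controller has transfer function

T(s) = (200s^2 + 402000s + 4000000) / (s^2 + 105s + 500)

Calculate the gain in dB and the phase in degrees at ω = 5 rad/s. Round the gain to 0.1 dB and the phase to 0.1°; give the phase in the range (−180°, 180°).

76.0 dB, -21.2°

Substitute s = j5:
Numerator: 200(j5)^2 + 402000(j5) + 4000000 = 3995000 + j2010000
Denominator: (j5)^2 + 105(j5) + 500 = 475 + j525
|N| = √(3995000² + 2010000²) ≈ 4.4721e+06, ∠N ≈ 26.71°
|D| = √(475² + 525²) ≈ 707.99, ∠D ≈ 47.86°
|T| = 4.4721e+06 / 707.99 ≈ 6316.6
Gain = 20 log₁₀(6316.6) ≈ 76.01 dB
∠T = 26.71° − 47.86° = -21.15°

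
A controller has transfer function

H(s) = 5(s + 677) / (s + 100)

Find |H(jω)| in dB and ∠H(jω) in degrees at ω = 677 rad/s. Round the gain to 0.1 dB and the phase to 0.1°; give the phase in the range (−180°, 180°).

16.9 dB, -36.6°

At s = jω = j677:
zero (s+677): 677 + j677 → |·| = √(677²+677²) = √916658 ≈ 957.42, ∠ = arctan(677/677) ≈ 45.00°
pole (s+100): 100 + j677 → |·| = √(100²+677²) = √468329 ≈ 684.35, ∠ = arctan(677/100) ≈ 81.60°
|H| = 5 · 957.42 / 684.35 ≈ 6.9951
Gain = 20 log₁₀(6.9951) ≈ 16.90 dB
∠H = 45.00° − 81.60° = -36.60°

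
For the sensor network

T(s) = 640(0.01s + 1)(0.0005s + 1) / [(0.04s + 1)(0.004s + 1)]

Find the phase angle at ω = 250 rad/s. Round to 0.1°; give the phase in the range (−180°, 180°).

At ω = 250 rad/s:
zero (1 + j250·0.01) = 1 + j2.5 → |·| ≈ 2.6926, ∠ ≈ 68.20°
zero (1 + j250·0.0005) = 1 + j0.125 → |·| ≈ 1.0078, ∠ ≈ 7.13°
pole (1 + j250·0.04) = 1 + j10 → |·| ≈ 10.05, ∠ ≈ 84.29°
pole (1 + j250·0.004) = 1 + j1 → |·| ≈ 1.4142, ∠ ≈ 45.00°
∠T = (68.20° + 7.13°) − (84.29° + 45.00°) = -53.96°

-54.0°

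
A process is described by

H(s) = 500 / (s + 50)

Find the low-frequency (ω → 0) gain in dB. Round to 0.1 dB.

H(0) = 500 / (50) = 10
20 log₁₀(10) ≈ 20.00 dB

20.0 dB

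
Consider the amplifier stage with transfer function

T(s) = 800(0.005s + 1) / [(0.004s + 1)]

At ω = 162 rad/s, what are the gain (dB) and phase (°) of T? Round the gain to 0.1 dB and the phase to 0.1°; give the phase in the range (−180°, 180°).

At ω = 162 rad/s:
zero (1 + j162·0.005) = 1 + j0.81 → |·| ≈ 1.2869, ∠ ≈ 39.01°
pole (1 + j162·0.004) = 1 + j0.648 → |·| ≈ 1.1916, ∠ ≈ 32.94°
|T| = 800 · 1.2869 / (1.1916) ≈ 863.98
Gain = 20 log₁₀(863.98) ≈ 58.73 dB
∠T = (39.01°) − (32.94°) = 6.07°

58.7 dB, 6.1°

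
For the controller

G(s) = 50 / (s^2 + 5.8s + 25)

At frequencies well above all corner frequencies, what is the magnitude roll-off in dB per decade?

Each pole contributes −20 dB/decade at high frequency; each zero contributes +20 dB/decade.
Net: 0 zero(s) − 2 pole(s) → -40 dB/decade.

-40 dB/decade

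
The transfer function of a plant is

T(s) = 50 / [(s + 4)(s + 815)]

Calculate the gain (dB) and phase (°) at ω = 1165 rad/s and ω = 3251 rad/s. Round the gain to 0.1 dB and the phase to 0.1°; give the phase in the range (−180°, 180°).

ω = 1165: -90.4 dB, -144.8°; ω = 3251: -106.8 dB, -165.9°

At s = jω = j1165:
pole (s+4): 4 + j1165 → |·| = √(4²+1165²) = √1357241 ≈ 1165, ∠ = arctan(1165/4) ≈ 89.80°
pole (s+815): 815 + j1165 → |·| = √(815²+1165²) = √2021450 ≈ 1421.8, ∠ = arctan(1165/815) ≈ 55.02°
|T| = 50 / 1.6564e+06 ≈ 3.0186e-05
Gain = 20 log₁₀(3.0186e-05) ≈ -90.40 dB
∠T = 0.00° − 144.82° = -144.82°

At s = jω = j3251:
pole (s+4): 4 + j3251 → |·| = √(4²+3251²) = √10569017 ≈ 3251, ∠ = arctan(3251/4) ≈ 89.93°
pole (s+815): 815 + j3251 → |·| = √(815²+3251²) = √11233226 ≈ 3351.6, ∠ = arctan(3251/815) ≈ 75.93°
|T| = 50 / 1.0896e+07 ≈ 4.5888e-06
Gain = 20 log₁₀(4.5888e-06) ≈ -106.77 dB
∠T = 0.00° − 165.86° = -165.86°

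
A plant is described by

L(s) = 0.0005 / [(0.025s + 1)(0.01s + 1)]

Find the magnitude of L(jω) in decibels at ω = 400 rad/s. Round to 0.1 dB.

At ω = 400 rad/s:
pole (1 + j400·0.025) = 1 + j10 → |·| ≈ 10.05, ∠ ≈ 84.29°
pole (1 + j400·0.01) = 1 + j4 → |·| ≈ 4.1231, ∠ ≈ 75.96°
|L| = 0.0005 · 1 / (10.05 · 4.1231) ≈ 1.2066e-05
Gain = 20 log₁₀(1.2066e-05) ≈ -98.37 dB

-98.4 dB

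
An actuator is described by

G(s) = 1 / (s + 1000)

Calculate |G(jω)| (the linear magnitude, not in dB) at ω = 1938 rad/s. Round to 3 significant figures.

0.000459

At s = jω = j1938:
pole (s+1000): 1000 + j1938 → |·| = √(1000²+1938²) = √4755844 ≈ 2180.8, ∠ = arctan(1938/1000) ≈ 62.71°
|G| = 1 / 2180.8 ≈ 0.00045855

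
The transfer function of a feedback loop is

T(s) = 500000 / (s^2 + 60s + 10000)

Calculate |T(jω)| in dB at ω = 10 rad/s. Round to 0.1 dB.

At s = jω = j10:
quadratic: (j10)² + 60·j10 + 10000 = 9900 + j600 → |·| ≈ 9918.2, ∠ ≈ 3.47°
|T| = 500000 / 9918.2 ≈ 50.412
Gain = 20 log₁₀(50.412) ≈ 34.05 dB

34.1 dB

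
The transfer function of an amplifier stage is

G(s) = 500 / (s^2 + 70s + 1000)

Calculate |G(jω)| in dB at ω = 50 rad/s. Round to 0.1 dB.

-17.6 dB

Substitute s = j50:
Numerator: 500 = 500 + j0
Denominator: (j50)^2 + 70(j50) + 1000 = -1500 + j3500
|N| = √(500² + 0²) ≈ 500, ∠N ≈ 0.00°
|D| = √(1500² + 3500²) ≈ 3807.9, ∠D ≈ 113.20°
|G| = 500 / 3807.9 ≈ 0.13131
Gain = 20 log₁₀(0.13131) ≈ -17.63 dB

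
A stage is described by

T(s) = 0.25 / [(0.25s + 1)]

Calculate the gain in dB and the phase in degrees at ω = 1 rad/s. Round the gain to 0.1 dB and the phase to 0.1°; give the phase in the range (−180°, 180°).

At ω = 1 rad/s:
pole (1 + j1·0.25) = 1 + j0.25 → |·| ≈ 1.0308, ∠ ≈ 14.04°
|T| = 0.25 · 1 / (1.0308) ≈ 0.24253
Gain = 20 log₁₀(0.24253) ≈ -12.30 dB
∠T = (0°) − (14.04°) = -14.04°

-12.3 dB, -14.0°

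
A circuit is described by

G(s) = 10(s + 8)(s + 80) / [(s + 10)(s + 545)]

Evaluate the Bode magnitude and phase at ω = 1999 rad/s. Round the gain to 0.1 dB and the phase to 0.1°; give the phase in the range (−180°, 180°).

At s = jω = j1999:
zero (s+8): 8 + j1999 → |·| = √(8²+1999²) = √3996065 ≈ 1999, ∠ = arctan(1999/8) ≈ 89.77°
zero (s+80): 80 + j1999 → |·| = √(80²+1999²) = √4002401 ≈ 2000.6, ∠ = arctan(1999/80) ≈ 87.71°
pole (s+10): 10 + j1999 → |·| = √(10²+1999²) = √3996101 ≈ 1999, ∠ = arctan(1999/10) ≈ 89.71°
pole (s+545): 545 + j1999 → |·| = √(545²+1999²) = √4293026 ≈ 2072, ∠ = arctan(1999/545) ≈ 74.75°
|G| = 10 · 3.9992e+06 / 4.1419e+06 ≈ 9.6555
Gain = 20 log₁₀(9.6555) ≈ 19.70 dB
∠G = 177.48° − 164.46° = 13.02°

19.7 dB, 13.0°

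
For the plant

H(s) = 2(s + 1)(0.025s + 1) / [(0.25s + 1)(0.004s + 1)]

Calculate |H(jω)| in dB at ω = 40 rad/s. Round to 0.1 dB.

20.9 dB

At ω = 40 rad/s:
zero (1 + j40·1) = 1 + j40 → |·| ≈ 40.012, ∠ ≈ 88.57°
zero (1 + j40·0.025) = 1 + j1 → |·| ≈ 1.4142, ∠ ≈ 45.00°
pole (1 + j40·0.25) = 1 + j10 → |·| ≈ 10.05, ∠ ≈ 84.29°
pole (1 + j40·0.004) = 1 + j0.16 → |·| ≈ 1.0127, ∠ ≈ 9.09°
|H| = 2 · 40.012 · 1.4142 / (10.05 · 1.0127) ≈ 11.119
Gain = 20 log₁₀(11.119) ≈ 20.92 dB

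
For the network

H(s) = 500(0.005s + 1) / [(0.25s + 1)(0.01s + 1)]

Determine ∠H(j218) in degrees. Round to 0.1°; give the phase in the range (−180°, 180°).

At ω = 218 rad/s:
zero (1 + j218·0.005) = 1 + j1.09 → |·| ≈ 1.4792, ∠ ≈ 47.47°
pole (1 + j218·0.25) = 1 + j54.5 → |·| ≈ 54.509, ∠ ≈ 88.95°
pole (1 + j218·0.01) = 1 + j2.18 → |·| ≈ 2.3984, ∠ ≈ 65.36°
∠H = (47.47°) − (88.95° + 65.36°) = -106.84°

-106.8°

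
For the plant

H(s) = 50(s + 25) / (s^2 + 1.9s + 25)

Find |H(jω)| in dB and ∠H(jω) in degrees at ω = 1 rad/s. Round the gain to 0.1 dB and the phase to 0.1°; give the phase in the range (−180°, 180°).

At s = jω = j1:
zero (s+25): 25 + j1 → |·| = √(25²+1²) = √626 ≈ 25.02, ∠ = arctan(1/25) ≈ 2.29°
quadratic: (j1)² + 1.9·j1 + 25 = 24 + j1.9 → |·| ≈ 24.075, ∠ ≈ 4.53°
|H| = 50 · 25.02 / 24.075 ≈ 51.963
Gain = 20 log₁₀(51.963) ≈ 34.31 dB
∠H = 2.29° − 4.53° = -2.24°

34.3 dB, -2.2°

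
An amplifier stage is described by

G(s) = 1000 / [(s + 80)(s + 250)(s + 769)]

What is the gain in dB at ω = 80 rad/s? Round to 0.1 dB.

At s = jω = j80:
pole (s+80): 80 + j80 → |·| = √(80²+80²) = √12800 ≈ 113.14, ∠ = arctan(80/80) ≈ 45.00°
pole (s+250): 250 + j80 → |·| = √(250²+80²) = √68900 ≈ 262.49, ∠ = arctan(80/250) ≈ 17.74°
pole (s+769): 769 + j80 → |·| = √(769²+80²) = √597761 ≈ 773.15, ∠ = arctan(80/769) ≈ 5.94°
|G| = 1000 / 2.2961e+07 ≈ 4.3552e-05
Gain = 20 log₁₀(4.3552e-05) ≈ -87.22 dB

-87.2 dB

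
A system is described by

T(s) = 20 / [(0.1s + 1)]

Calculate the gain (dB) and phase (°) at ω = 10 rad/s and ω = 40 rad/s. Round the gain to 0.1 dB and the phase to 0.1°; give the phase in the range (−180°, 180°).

At ω = 10 rad/s:
pole (1 + j10·0.1) = 1 + j1 → |·| ≈ 1.4142, ∠ ≈ 45.00°
|T| = 20 · 1 / (1.4142) ≈ 14.142
Gain = 20 log₁₀(14.142) ≈ 23.01 dB
∠T = (0°) − (45.00°) = -45.00°

At ω = 40 rad/s:
pole (1 + j40·0.1) = 1 + j4 → |·| ≈ 4.1231, ∠ ≈ 75.96°
|T| = 20 · 1 / (4.1231) ≈ 4.8507
Gain = 20 log₁₀(4.8507) ≈ 13.72 dB
∠T = (0°) − (75.96°) = -75.96°

ω = 10: 23.0 dB, -45.0°; ω = 40: 13.7 dB, -76.0°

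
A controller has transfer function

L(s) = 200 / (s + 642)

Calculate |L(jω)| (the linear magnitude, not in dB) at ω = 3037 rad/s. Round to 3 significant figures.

Substitute s = j3037:
Numerator: 200 = 200 + j0
Denominator: (j3037) + 642 = 642 + j3037
|N| = √(200² + 0²) ≈ 200, ∠N ≈ 0.00°
|D| = √(642² + 3037²) ≈ 3104.1, ∠D ≈ 78.06°
|L| = 200 / 3104.1 ≈ 0.064431

0.0644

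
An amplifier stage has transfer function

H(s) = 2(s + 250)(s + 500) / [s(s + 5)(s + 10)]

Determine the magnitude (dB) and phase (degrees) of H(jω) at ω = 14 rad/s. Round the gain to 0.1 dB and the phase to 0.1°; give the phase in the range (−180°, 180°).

36.9 dB, 150.0°

At s = jω = j14:
zero (s+250): 250 + j14 → |·| = √(250²+14²) = √62696 ≈ 250.39, ∠ = arctan(14/250) ≈ 3.21°
zero (s+500): 500 + j14 → |·| = √(500²+14²) = √250196 ≈ 500.2, ∠ = arctan(14/500) ≈ 1.60°
pole (s+5): 5 + j14 → |·| = √(5²+14²) = √221 ≈ 14.866, ∠ = arctan(14/5) ≈ 70.35°
pole (s+10): 10 + j14 → |·| = √(10²+14²) = √296 ≈ 17.205, ∠ = arctan(14/10) ≈ 54.46°
pole at origin: |s| = 14, ∠ = 90.00° (in denominator)
|H| = 2 · 1.2525e+05 / 3580.8 ≈ 69.956
Gain = 20 log₁₀(69.956) ≈ 36.90 dB
∠H = 4.81° − 214.81° = -210.00° ≡ 150.00° (principal value)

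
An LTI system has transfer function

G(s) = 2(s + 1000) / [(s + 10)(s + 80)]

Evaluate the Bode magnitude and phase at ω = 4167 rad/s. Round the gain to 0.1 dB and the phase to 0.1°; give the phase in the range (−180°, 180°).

-66.1 dB, -102.3°

At s = jω = j4167:
zero (s+1000): 1000 + j4167 → |·| = √(1000²+4167²) = √18363889 ≈ 4285.3, ∠ = arctan(4167/1000) ≈ 76.51°
pole (s+10): 10 + j4167 → |·| = √(10²+4167²) = √17363989 ≈ 4167, ∠ = arctan(4167/10) ≈ 89.86°
pole (s+80): 80 + j4167 → |·| = √(80²+4167²) = √17370289 ≈ 4167.8, ∠ = arctan(4167/80) ≈ 88.90°
|G| = 2 · 4285.3 / 1.7367e+07 ≈ 0.0004935
Gain = 20 log₁₀(0.0004935) ≈ -66.13 dB
∠G = 76.51° − 178.76° = -102.25°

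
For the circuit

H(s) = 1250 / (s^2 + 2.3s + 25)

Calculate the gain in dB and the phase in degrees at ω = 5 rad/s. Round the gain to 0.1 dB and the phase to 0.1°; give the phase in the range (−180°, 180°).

At s = jω = j5:
quadratic: (j5)² + 2.3·j5 + 25 = 0 + j11.5 → |·| ≈ 11.5, ∠ ≈ 90.00°
|H| = 1250 / 11.5 ≈ 108.7
Gain = 20 log₁₀(108.7) ≈ 40.72 dB
∠H = 0.00° − 90.00° = -90.00°

40.7 dB, -90.0°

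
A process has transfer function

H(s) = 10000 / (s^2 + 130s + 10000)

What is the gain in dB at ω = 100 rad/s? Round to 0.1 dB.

At s = jω = j100:
quadratic: (j100)² + 130·j100 + 10000 = 0 + j13000 → |·| ≈ 13000, ∠ ≈ 90.00°
|H| = 10000 / 13000 ≈ 0.76923
Gain = 20 log₁₀(0.76923) ≈ -2.28 dB

-2.3 dB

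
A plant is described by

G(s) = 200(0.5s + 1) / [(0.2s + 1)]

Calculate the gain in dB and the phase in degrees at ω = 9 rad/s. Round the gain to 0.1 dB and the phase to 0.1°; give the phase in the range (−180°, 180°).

53.0 dB, 16.5°

At ω = 9 rad/s:
zero (1 + j9·0.5) = 1 + j4.5 → |·| ≈ 4.6098, ∠ ≈ 77.47°
pole (1 + j9·0.2) = 1 + j1.8 → |·| ≈ 2.0591, ∠ ≈ 60.95°
|G| = 200 · 4.6098 / (2.0591) ≈ 447.75
Gain = 20 log₁₀(447.75) ≈ 53.02 dB
∠G = (77.47°) − (60.95°) = 16.52°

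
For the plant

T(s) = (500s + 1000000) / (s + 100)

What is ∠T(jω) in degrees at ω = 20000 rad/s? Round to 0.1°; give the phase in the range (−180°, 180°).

-5.4°

Substitute s = j20000:
Numerator: 500(j20000) + 1000000 = 1000000 + j10000000
Denominator: (j20000) + 100 = 100 + j20000
|N| = √(1000000² + 10000000²) ≈ 1.005e+07, ∠N ≈ 84.29°
|D| = √(100² + 20000²) ≈ 20000, ∠D ≈ 89.71°
∠T = 84.29° − 89.71° = -5.42°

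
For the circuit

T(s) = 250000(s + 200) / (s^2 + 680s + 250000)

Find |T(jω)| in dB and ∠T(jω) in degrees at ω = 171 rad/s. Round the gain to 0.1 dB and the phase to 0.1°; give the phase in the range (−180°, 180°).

At s = jω = j171:
zero (s+200): 200 + j171 → |·| = √(200²+171²) = √69241 ≈ 263.14, ∠ = arctan(171/200) ≈ 40.53°
quadratic: (j171)² + 680·j171 + 250000 = 220759 + j116280 → |·| ≈ 2.4951e+05, ∠ ≈ 27.78°
|T| = 250000 · 263.14 / 2.4951e+05 ≈ 263.66
Gain = 20 log₁₀(263.66) ≈ 48.42 dB
∠T = 40.53° − 27.78° = 12.75°

48.4 dB, 12.8°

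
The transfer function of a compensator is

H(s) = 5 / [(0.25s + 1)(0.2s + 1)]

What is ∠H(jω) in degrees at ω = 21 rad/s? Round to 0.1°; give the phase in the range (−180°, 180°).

-155.8°

At ω = 21 rad/s:
pole (1 + j21·0.25) = 1 + j5.25 → |·| ≈ 5.3444, ∠ ≈ 79.22°
pole (1 + j21·0.2) = 1 + j4.2 → |·| ≈ 4.3174, ∠ ≈ 76.61°
∠H = (0°) − (79.22° + 76.61°) = -155.83°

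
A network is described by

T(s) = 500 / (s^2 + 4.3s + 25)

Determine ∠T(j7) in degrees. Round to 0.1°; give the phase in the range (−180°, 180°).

At s = jω = j7:
quadratic: (j7)² + 4.3·j7 + 25 = -24 + j30.1 → |·| ≈ 38.497, ∠ ≈ 128.57°
∠T = 0.00° − 128.57° = -128.57°

-128.6°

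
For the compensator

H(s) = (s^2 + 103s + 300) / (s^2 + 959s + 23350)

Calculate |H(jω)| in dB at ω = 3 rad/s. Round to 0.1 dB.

-34.9 dB

Substitute s = j3:
Numerator: (j3)^2 + 103(j3) + 300 = 291 + j309
Denominator: (j3)^2 + 959(j3) + 23350 = 23341 + j2877
|N| = √(291² + 309²) ≈ 424.45, ∠N ≈ 46.72°
|D| = √(23341² + 2877²) ≈ 23518, ∠D ≈ 7.03°
|H| = 424.45 / 23518 ≈ 0.018048
Gain = 20 log₁₀(0.018048) ≈ -34.87 dB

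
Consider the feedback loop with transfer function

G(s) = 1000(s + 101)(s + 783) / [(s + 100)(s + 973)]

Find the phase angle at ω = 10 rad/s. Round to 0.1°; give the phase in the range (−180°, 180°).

0.1°

At s = jω = j10:
zero (s+101): 101 + j10 → |·| = √(101²+10²) = √10301 ≈ 101.49, ∠ = arctan(10/101) ≈ 5.65°
zero (s+783): 783 + j10 → |·| = √(783²+10²) = √613189 ≈ 783.06, ∠ = arctan(10/783) ≈ 0.73°
pole (s+100): 100 + j10 → |·| = √(100²+10²) = √10100 ≈ 100.5, ∠ = arctan(10/100) ≈ 5.71°
pole (s+973): 973 + j10 → |·| = √(973²+10²) = √946829 ≈ 973.05, ∠ = arctan(10/973) ≈ 0.59°
∠G = 6.38° − 6.30° = 0.08°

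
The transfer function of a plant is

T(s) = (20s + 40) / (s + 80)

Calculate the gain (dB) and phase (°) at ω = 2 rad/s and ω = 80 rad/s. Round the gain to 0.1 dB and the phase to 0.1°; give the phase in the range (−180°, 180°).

Substitute s = j2:
Numerator: 20(j2) + 40 = 40 + j40
Denominator: (j2) + 80 = 80 + j2
|N| = √(40² + 40²) ≈ 56.569, ∠N ≈ 45.00°
|D| = √(80² + 2²) ≈ 80.025, ∠D ≈ 1.43°
|T| = 56.569 / 80.025 ≈ 0.70689
Gain = 20 log₁₀(0.70689) ≈ -3.01 dB
∠T = 45.00° − 1.43° = 43.57°

Substitute s = j80:
Numerator: 20(j80) + 40 = 40 + j1600
Denominator: (j80) + 80 = 80 + j80
|N| = √(40² + 1600²) ≈ 1600.5, ∠N ≈ 88.57°
|D| = √(80² + 80²) ≈ 113.14, ∠D ≈ 45.00°
|T| = 1600.5 / 113.14 ≈ 14.146
Gain = 20 log₁₀(14.146) ≈ 23.01 dB
∠T = 88.57° − 45.00° = 43.57°

ω = 2: -3.0 dB, 43.6°; ω = 80: 23.0 dB, 43.6°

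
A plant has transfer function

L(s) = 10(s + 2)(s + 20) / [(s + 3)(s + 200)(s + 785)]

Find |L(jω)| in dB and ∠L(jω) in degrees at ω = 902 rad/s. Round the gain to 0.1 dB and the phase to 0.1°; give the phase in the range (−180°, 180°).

-41.8 dB, -37.7°

At s = jω = j902:
zero (s+2): 2 + j902 → |·| = √(2²+902²) = √813608 ≈ 902, ∠ = arctan(902/2) ≈ 89.87°
zero (s+20): 20 + j902 → |·| = √(20²+902²) = √814004 ≈ 902.22, ∠ = arctan(902/20) ≈ 88.73°
pole (s+3): 3 + j902 → |·| = √(3²+902²) = √813613 ≈ 902, ∠ = arctan(902/3) ≈ 89.81°
pole (s+200): 200 + j902 → |·| = √(200²+902²) = √853604 ≈ 923.91, ∠ = arctan(902/200) ≈ 77.50°
pole (s+785): 785 + j902 → |·| = √(785²+902²) = √1429829 ≈ 1195.8, ∠ = arctan(902/785) ≈ 48.97°
|L| = 10 · 8.138e+05 / 9.9654e+08 ≈ 0.0081663
Gain = 20 log₁₀(0.0081663) ≈ -41.76 dB
∠L = 178.60° − 216.28° = -37.68°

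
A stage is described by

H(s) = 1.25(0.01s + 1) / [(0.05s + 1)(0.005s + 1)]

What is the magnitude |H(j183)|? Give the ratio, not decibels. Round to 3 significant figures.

0.209

At ω = 183 rad/s:
zero (1 + j183·0.01) = 1 + j1.83 → |·| ≈ 2.0854, ∠ ≈ 61.35°
pole (1 + j183·0.05) = 1 + j9.15 → |·| ≈ 9.2045, ∠ ≈ 83.76°
pole (1 + j183·0.005) = 1 + j0.915 → |·| ≈ 1.3554, ∠ ≈ 42.46°
|H| = 1.25 · 2.0854 / (9.2045 · 1.3554) ≈ 0.20894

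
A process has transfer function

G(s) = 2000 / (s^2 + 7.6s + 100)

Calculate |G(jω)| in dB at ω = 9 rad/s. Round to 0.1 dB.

At s = jω = j9:
quadratic: (j9)² + 7.6·j9 + 100 = 19 + j68.4 → |·| ≈ 70.99, ∠ ≈ 74.48°
|G| = 2000 / 70.99 ≈ 28.173
Gain = 20 log₁₀(28.173) ≈ 29.00 dB

29.0 dB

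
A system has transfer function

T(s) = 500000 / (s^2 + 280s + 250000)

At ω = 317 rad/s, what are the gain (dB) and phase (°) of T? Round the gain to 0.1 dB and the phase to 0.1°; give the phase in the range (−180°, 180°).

At s = jω = j317:
quadratic: (j317)² + 280·j317 + 250000 = 149511 + j88760 → |·| ≈ 1.7387e+05, ∠ ≈ 30.70°
|T| = 500000 / 1.7387e+05 ≈ 2.8757
Gain = 20 log₁₀(2.8757) ≈ 9.17 dB
∠T = 0.00° − 30.70° = -30.70°

9.2 dB, -30.7°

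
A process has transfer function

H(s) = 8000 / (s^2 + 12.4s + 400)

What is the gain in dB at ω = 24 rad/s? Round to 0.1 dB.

27.3 dB

At s = jω = j24:
quadratic: (j24)² + 12.4·j24 + 400 = -176 + j297.6 → |·| ≈ 345.75, ∠ ≈ 120.60°
|H| = 8000 / 345.75 ≈ 23.138
Gain = 20 log₁₀(23.138) ≈ 27.29 dB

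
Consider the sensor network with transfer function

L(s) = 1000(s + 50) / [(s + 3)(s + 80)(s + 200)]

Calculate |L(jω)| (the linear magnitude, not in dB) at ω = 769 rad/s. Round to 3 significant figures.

0.00163

At s = jω = j769:
zero (s+50): 50 + j769 → |·| = √(50²+769²) = √593861 ≈ 770.62, ∠ = arctan(769/50) ≈ 86.28°
pole (s+3): 3 + j769 → |·| = √(3²+769²) = √591370 ≈ 769.01, ∠ = arctan(769/3) ≈ 89.78°
pole (s+80): 80 + j769 → |·| = √(80²+769²) = √597761 ≈ 773.15, ∠ = arctan(769/80) ≈ 84.06°
pole (s+200): 200 + j769 → |·| = √(200²+769²) = √631361 ≈ 794.58, ∠ = arctan(769/200) ≈ 75.42°
|L| = 1000 · 770.62 / 4.7243e+08 ≈ 0.0016312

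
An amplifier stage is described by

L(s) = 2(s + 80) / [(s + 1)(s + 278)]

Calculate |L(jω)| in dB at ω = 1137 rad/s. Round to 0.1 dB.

-55.3 dB

At s = jω = j1137:
zero (s+80): 80 + j1137 → |·| = √(80²+1137²) = √1299169 ≈ 1139.8, ∠ = arctan(1137/80) ≈ 85.98°
pole (s+1): 1 + j1137 → |·| = √(1²+1137²) = √1292770 ≈ 1137, ∠ = arctan(1137/1) ≈ 89.95°
pole (s+278): 278 + j1137 → |·| = √(278²+1137²) = √1370053 ≈ 1170.5, ∠ = arctan(1137/278) ≈ 76.26°
|L| = 2 · 1139.8 / 1.3309e+06 ≈ 0.0017128
Gain = 20 log₁₀(0.0017128) ≈ -55.33 dB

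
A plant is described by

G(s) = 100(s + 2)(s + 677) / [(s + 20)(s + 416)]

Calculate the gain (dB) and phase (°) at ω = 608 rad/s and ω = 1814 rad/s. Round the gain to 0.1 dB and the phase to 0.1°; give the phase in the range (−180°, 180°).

At s = jω = j608:
zero (s+2): 2 + j608 → |·| = √(2²+608²) = √369668 ≈ 608, ∠ = arctan(608/2) ≈ 89.81°
zero (s+677): 677 + j608 → |·| = √(677²+608²) = √827993 ≈ 909.94, ∠ = arctan(608/677) ≈ 41.93°
pole (s+20): 20 + j608 → |·| = √(20²+608²) = √370064 ≈ 608.33, ∠ = arctan(608/20) ≈ 88.12°
pole (s+416): 416 + j608 → |·| = √(416²+608²) = √542720 ≈ 736.7, ∠ = arctan(608/416) ≈ 55.62°
|G| = 100 · 5.5324e+05 / 4.4816e+05 ≈ 123.45
Gain = 20 log₁₀(123.45) ≈ 41.83 dB
∠G = 131.74° − 143.74° = -12.00°

At s = jω = j1814:
zero (s+2): 2 + j1814 → |·| = √(2²+1814²) = √3290600 ≈ 1814, ∠ = arctan(1814/2) ≈ 89.94°
zero (s+677): 677 + j1814 → |·| = √(677²+1814²) = √3748925 ≈ 1936.2, ∠ = arctan(1814/677) ≈ 69.53°
pole (s+20): 20 + j1814 → |·| = √(20²+1814²) = √3290996 ≈ 1814.1, ∠ = arctan(1814/20) ≈ 89.37°
pole (s+416): 416 + j1814 → |·| = √(416²+1814²) = √3463652 ≈ 1861.1, ∠ = arctan(1814/416) ≈ 77.08°
|G| = 100 · 3.5123e+06 / 3.3762e+06 ≈ 104.03
Gain = 20 log₁₀(104.03) ≈ 40.34 dB
∠G = 159.47° − 166.45° = -6.98°

ω = 608: 41.8 dB, -12.0°; ω = 1814: 40.3 dB, -7.0°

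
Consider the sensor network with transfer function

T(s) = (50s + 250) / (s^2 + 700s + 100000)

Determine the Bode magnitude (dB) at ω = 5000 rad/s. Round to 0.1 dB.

-40.1 dB

Substitute s = j5000:
Numerator: 50(j5000) + 250 = 250 + j250000
Denominator: (j5000)^2 + 700(j5000) + 100000 = -24900000 + j3500000
|N| = √(250² + 250000²) ≈ 2.5e+05, ∠N ≈ 89.94°
|D| = √(24900000² + 3500000²) ≈ 2.5145e+07, ∠D ≈ 172.00°
|T| = 2.5e+05 / 2.5145e+07 ≈ 0.0099423
Gain = 20 log₁₀(0.0099423) ≈ -40.05 dB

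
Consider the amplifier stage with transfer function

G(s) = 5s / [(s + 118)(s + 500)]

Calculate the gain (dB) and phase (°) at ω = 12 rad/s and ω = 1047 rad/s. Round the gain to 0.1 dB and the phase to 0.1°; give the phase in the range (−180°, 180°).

At s = jω = j12:
zero at origin: s = j12 → |·| = 12, ∠ = 90.00°
pole (s+118): 118 + j12 → |·| = √(118²+12²) = √14068 ≈ 118.61, ∠ = arctan(12/118) ≈ 5.81°
pole (s+500): 500 + j12 → |·| = √(500²+12²) = √250144 ≈ 500.14, ∠ = arctan(12/500) ≈ 1.37°
|G| = 5 · 12 / 59322 ≈ 0.0010114
Gain = 20 log₁₀(0.0010114) ≈ -59.90 dB
∠G = 90.00° − 7.18° = 82.82°

At s = jω = j1047:
zero at origin: s = j1047 → |·| = 1047, ∠ = 90.00°
pole (s+118): 118 + j1047 → |·| = √(118²+1047²) = √1110133 ≈ 1053.6, ∠ = arctan(1047/118) ≈ 83.57°
pole (s+500): 500 + j1047 → |·| = √(500²+1047²) = √1346209 ≈ 1160.3, ∠ = arctan(1047/500) ≈ 64.47°
|G| = 5 · 1047 / 1.2225e+06 ≈ 0.0042822
Gain = 20 log₁₀(0.0042822) ≈ -47.37 dB
∠G = 90.00° − 148.04° = -58.04°

ω = 12: -59.9 dB, 82.8°; ω = 1047: -47.4 dB, -58.0°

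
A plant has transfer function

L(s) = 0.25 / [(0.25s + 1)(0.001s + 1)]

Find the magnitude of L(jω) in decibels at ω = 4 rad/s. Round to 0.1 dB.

At ω = 4 rad/s:
pole (1 + j4·0.25) = 1 + j1 → |·| ≈ 1.4142, ∠ ≈ 45.00°
pole (1 + j4·0.001) = 1 + j0.004 → |·| ≈ 1, ∠ ≈ 0.23°
|L| = 0.25 · 1 / (1.4142 · 1) ≈ 0.17678
Gain = 20 log₁₀(0.17678) ≈ -15.05 dB

-15.1 dB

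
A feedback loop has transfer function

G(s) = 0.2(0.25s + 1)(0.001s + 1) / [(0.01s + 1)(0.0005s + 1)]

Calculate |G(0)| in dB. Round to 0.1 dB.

G(0) = 0.2 · 1 / 1 = 0.2
20 log₁₀(0.2) ≈ -13.98 dB

-14.0 dB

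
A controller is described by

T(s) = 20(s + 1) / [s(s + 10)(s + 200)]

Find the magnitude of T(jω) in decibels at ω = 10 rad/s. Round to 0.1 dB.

-43.0 dB

At s = jω = j10:
zero (s+1): 1 + j10 → |·| = √(1²+10²) = √101 ≈ 10.05, ∠ = arctan(10/1) ≈ 84.29°
pole (s+10): 10 + j10 → |·| = √(10²+10²) = √200 ≈ 14.142, ∠ = arctan(10/10) ≈ 45.00°
pole (s+200): 200 + j10 → |·| = √(200²+10²) = √40100 ≈ 200.25, ∠ = arctan(10/200) ≈ 2.86°
pole at origin: |s| = 10, ∠ = 90.00° (in denominator)
|T| = 20 · 10.05 / 28319 ≈ 0.0070977
Gain = 20 log₁₀(0.0070977) ≈ -42.98 dB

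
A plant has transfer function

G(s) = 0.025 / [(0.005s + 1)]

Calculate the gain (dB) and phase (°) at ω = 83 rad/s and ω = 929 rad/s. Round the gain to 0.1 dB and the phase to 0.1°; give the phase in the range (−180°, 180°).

At ω = 83 rad/s:
pole (1 + j83·0.005) = 1 + j0.415 → |·| ≈ 1.0827, ∠ ≈ 22.54°
|G| = 0.025 · 1 / (1.0827) ≈ 0.02309
Gain = 20 log₁₀(0.02309) ≈ -32.73 dB
∠G = (0°) − (22.54°) = -22.54°

At ω = 929 rad/s:
pole (1 + j929·0.005) = 1 + j4.645 → |·| ≈ 4.7514, ∠ ≈ 77.85°
|G| = 0.025 · 1 / (4.7514) ≈ 0.0052616
Gain = 20 log₁₀(0.0052616) ≈ -45.58 dB
∠G = (0°) − (77.85°) = -77.85°

ω = 83: -32.7 dB, -22.5°; ω = 929: -45.6 dB, -77.9°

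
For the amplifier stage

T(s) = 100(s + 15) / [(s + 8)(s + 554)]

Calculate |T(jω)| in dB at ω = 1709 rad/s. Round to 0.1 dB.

-25.1 dB

At s = jω = j1709:
zero (s+15): 15 + j1709 → |·| = √(15²+1709²) = √2920906 ≈ 1709.1, ∠ = arctan(1709/15) ≈ 89.50°
pole (s+8): 8 + j1709 → |·| = √(8²+1709²) = √2920745 ≈ 1709, ∠ = arctan(1709/8) ≈ 89.73°
pole (s+554): 554 + j1709 → |·| = √(554²+1709²) = √3227597 ≈ 1796.6, ∠ = arctan(1709/554) ≈ 72.04°
|T| = 100 · 1709.1 / 3.0704e+06 ≈ 0.055664
Gain = 20 log₁₀(0.055664) ≈ -25.09 dB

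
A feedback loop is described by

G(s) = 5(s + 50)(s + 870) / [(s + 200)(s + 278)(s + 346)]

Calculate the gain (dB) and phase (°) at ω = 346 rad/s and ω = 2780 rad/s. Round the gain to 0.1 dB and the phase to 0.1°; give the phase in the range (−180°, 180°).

At s = jω = j346:
zero (s+50): 50 + j346 → |·| = √(50²+346²) = √122216 ≈ 349.59, ∠ = arctan(346/50) ≈ 81.78°
zero (s+870): 870 + j346 → |·| = √(870²+346²) = √876616 ≈ 936.28, ∠ = arctan(346/870) ≈ 21.69°
pole (s+200): 200 + j346 → |·| = √(200²+346²) = √159716 ≈ 399.64, ∠ = arctan(346/200) ≈ 59.97°
pole (s+278): 278 + j346 → |·| = √(278²+346²) = √197000 ≈ 443.85, ∠ = arctan(346/278) ≈ 51.22°
pole (s+346): 346 + j346 → |·| = √(346²+346²) = √239432 ≈ 489.32, ∠ = arctan(346/346) ≈ 45.00°
|G| = 5 · 3.2731e+05 / 8.6796e+07 ≈ 0.018855
Gain = 20 log₁₀(0.018855) ≈ -34.49 dB
∠G = 103.47° − 156.19° = -52.72°

At s = jω = j2780:
zero (s+50): 50 + j2780 → |·| = √(50²+2780²) = √7730900 ≈ 2780.4, ∠ = arctan(2780/50) ≈ 88.97°
zero (s+870): 870 + j2780 → |·| = √(870²+2780²) = √8485300 ≈ 2913, ∠ = arctan(2780/870) ≈ 72.62°
pole (s+200): 200 + j2780 → |·| = √(200²+2780²) = √7768400 ≈ 2787.2, ∠ = arctan(2780/200) ≈ 85.89°
pole (s+278): 278 + j2780 → |·| = √(278²+2780²) = √7805684 ≈ 2793.9, ∠ = arctan(2780/278) ≈ 84.29°
pole (s+346): 346 + j2780 → |·| = √(346²+2780²) = √7848116 ≈ 2801.4, ∠ = arctan(2780/346) ≈ 82.91°
|G| = 5 · 8.0993e+06 / 2.1815e+10 ≈ 0.0018564
Gain = 20 log₁₀(0.0018564) ≈ -54.63 dB
∠G = 161.59° − 253.09° = -91.50°

ω = 346: -34.5 dB, -52.7°; ω = 2780: -54.6 dB, -91.5°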